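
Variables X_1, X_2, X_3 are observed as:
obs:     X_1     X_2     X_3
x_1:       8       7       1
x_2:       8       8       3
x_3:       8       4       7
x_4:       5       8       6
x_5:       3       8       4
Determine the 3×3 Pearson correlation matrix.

Step 1 — column means:
  mean(X_1) = (8 + 8 + 8 + 5 + 3) / 5 = 32/5 = 6.4
  mean(X_2) = (7 + 8 + 4 + 8 + 8) / 5 = 35/5 = 7
  mean(X_3) = (1 + 3 + 7 + 6 + 4) / 5 = 21/5 = 4.2

Step 2 — sample variances and covariances s[i,j] = (1/(n-1)) · Σ_k (x_{k,i} - mean_i) · (x_{k,j} - mean_j), with n-1 = 4:
  s[X_1,X_1] = ((1.6)·(1.6) + (1.6)·(1.6) + (1.6)·(1.6) + (-1.4)·(-1.4) + (-3.4)·(-3.4)) / 4 = 21.2/4 = 5.3
  s[X_1,X_2] = ((1.6)·(0) + (1.6)·(1) + (1.6)·(-3) + (-1.4)·(1) + (-3.4)·(1)) / 4 = -8/4 = -2
  s[X_1,X_3] = ((1.6)·(-3.2) + (1.6)·(-1.2) + (1.6)·(2.8) + (-1.4)·(1.8) + (-3.4)·(-0.2)) / 4 = -4.4/4 = -1.1
  s[X_2,X_2] = ((0)·(0) + (1)·(1) + (-3)·(-3) + (1)·(1) + (1)·(1)) / 4 = 12/4 = 3
  s[X_2,X_3] = ((0)·(-3.2) + (1)·(-1.2) + (-3)·(2.8) + (1)·(1.8) + (1)·(-0.2)) / 4 = -8/4 = -2
  s[X_3,X_3] = ((-3.2)·(-3.2) + (-1.2)·(-1.2) + (2.8)·(2.8) + (1.8)·(1.8) + (-0.2)·(-0.2)) / 4 = 22.8/4 = 5.7
  Sample standard deviations s_i = √(s[i,i]):
  s(X_1) = √(5.3) = 2.3022
  s(X_2) = √(3) = 1.7321
  s(X_3) = √(5.7) = 2.3875

Step 3 — r_{ij} = s_{ij} / (s_i · s_j):
  r[X_1,X_1] = 1 (diagonal).
  r[X_1,X_2] = -2 / (2.3022 · 1.7321) = -2 / 3.9875 = -0.5016
  r[X_1,X_3] = -1.1 / (2.3022 · 2.3875) = -1.1 / 5.4964 = -0.2001
  r[X_2,X_2] = 1 (diagonal).
  r[X_2,X_3] = -2 / (1.7321 · 2.3875) = -2 / 4.1352 = -0.4837
  r[X_3,X_3] = 1 (diagonal).

R is symmetric with unit diagonal. Assembling:

R = [[1, -0.5016, -0.2001],
 [-0.5016, 1, -0.4837],
 [-0.2001, -0.4837, 1]]


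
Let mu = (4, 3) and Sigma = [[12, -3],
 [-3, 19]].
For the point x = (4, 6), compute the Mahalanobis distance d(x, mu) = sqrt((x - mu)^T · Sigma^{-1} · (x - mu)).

Step 1 — centre the observation: (x - mu) = (0, 3).

Step 2 — invert Sigma. det(Sigma) = 12·19 - (-3)² = 219.
  Sigma^{-1} = (1/det) · [[d, -b], [-b, a]] = [[0.0868, 0.0137],
 [0.0137, 0.0548]].

Step 3 — form the quadratic (x - mu)^T · Sigma^{-1} · (x - mu):
  Sigma^{-1} · (x - mu) = (0.0411, 0.1644).
  (x - mu)^T · [Sigma^{-1} · (x - mu)] = (0)·(0.0411) + (3)·(0.1644) = 0.4932.

Step 4 — take square root: d = √(0.4932) ≈ 0.7022.

d(x, mu) = √(0.4932) ≈ 0.7022


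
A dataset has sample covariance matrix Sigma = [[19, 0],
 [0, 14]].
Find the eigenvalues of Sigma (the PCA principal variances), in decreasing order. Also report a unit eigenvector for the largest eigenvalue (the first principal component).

Step 1 — characteristic polynomial of 2×2 Sigma:
  det(Sigma - λI) = λ² - trace · λ + det = 0.
  trace = 19 + 14 = 33, det = 19·14 - (0)² = 266.
Step 2 — discriminant:
  Δ = trace² - 4·det = 1089 - 1064 = 25.
Step 3 — eigenvalues:
  λ = (trace ± √Δ)/2 = (33 ± 5)/2,
  λ_1 = 19,  λ_2 = 14.

Step 4 — unit eigenvector for λ_1: Sigma is diagonal, so its eigenvectors are the coordinate axes. λ_1 = 19 is the diagonal entry on the first coordinate axis, hence
  v_1 = (1, 0) (||v_1|| = 1).

λ_1 = 19,  λ_2 = 14;  v_1 ≈ (1, 0)


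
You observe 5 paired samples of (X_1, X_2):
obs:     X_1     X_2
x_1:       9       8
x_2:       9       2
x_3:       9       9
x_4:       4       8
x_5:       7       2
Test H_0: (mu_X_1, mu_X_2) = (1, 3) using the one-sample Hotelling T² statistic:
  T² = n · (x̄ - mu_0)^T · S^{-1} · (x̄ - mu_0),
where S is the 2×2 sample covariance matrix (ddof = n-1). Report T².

Step 1 — sample mean vector:
  mean(X_1) = (9 + 9 + 9 + 4 + 7) / 5 = 38/5 = 7.6
  mean(X_2) = (8 + 2 + 9 + 8 + 2) / 5 = 29/5 = 5.8
  x̄ = (7.6, 5.8),  deviation x̄ - mu_0 = (7.6, 5.8) - (1, 3) = (6.6, 2.8).

Step 2 — sample covariance matrix, S[i,j] = (1/(n-1)) · Σ_k (x_{k,i} - mean_i) · (x_{k,j} - mean_j), divisor n-1 = 4:
  S[X_1,X_1] = ((1.4)·(1.4) + (1.4)·(1.4) + (1.4)·(1.4) + (-3.6)·(-3.6) + (-0.6)·(-0.6)) / 4 = 19.2/4 = 4.8
  S[X_1,X_2] = ((1.4)·(2.2) + (1.4)·(-3.8) + (1.4)·(3.2) + (-3.6)·(2.2) + (-0.6)·(-3.8)) / 4 = -3.4/4 = -0.85
  S[X_2,X_2] = ((2.2)·(2.2) + (-3.8)·(-3.8) + (3.2)·(3.2) + (2.2)·(2.2) + (-3.8)·(-3.8)) / 4 = 48.8/4 = 12.2
  S = [[4.8, -0.85],
 [-0.85, 12.2]].

Step 3 — invert S. det(S) = 4.8·12.2 - (-0.85)² = 57.8375.
  S^{-1} = (1/det) · [[d, -b], [-b, a]] = [[0.2109, 0.0147],
 [0.0147, 0.083]].

Step 4 — quadratic form (x̄ - mu_0)^T · S^{-1} · (x̄ - mu_0):
  S^{-1} · (x̄ - mu_0) = (1.4333, 0.3294),
  (x̄ - mu_0)^T · [...] = (6.6)·(1.4333) + (2.8)·(0.3294) = 10.3822.

Step 5 — scale by n: T² = 5 · 10.3822 = 51.911.

T² ≈ 51.911


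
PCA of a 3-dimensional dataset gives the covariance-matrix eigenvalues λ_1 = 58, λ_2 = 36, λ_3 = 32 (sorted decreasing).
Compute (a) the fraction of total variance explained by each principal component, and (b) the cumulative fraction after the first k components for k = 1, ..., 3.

Step 1 — total variance = trace(Sigma) = Σ λ_i = 58 + 36 + 32 = 126.

Step 2 — fraction explained by component i = λ_i / Σ λ:
  PC1: 58/126 = 0.4603
  PC2: 36/126 = 0.2857
  PC3: 32/126 = 0.254

Step 3 — cumulative fraction after k components = (λ_1 + ... + λ_k) / Σ λ:
  k = 1: 58/126 = 0.4603
  k = 2: (58 + 36)/126 = 94/126 = 0.746
  k = 3: (58 + 36 + 32)/126 = 126/126 = 1

Summary (fraction, with percent):

explained: PC1 0.4603 (46.03%), PC2 0.2857 (28.57%), PC3 0.254 (25.4%);  cumulative: 0.4603, 0.746, 1


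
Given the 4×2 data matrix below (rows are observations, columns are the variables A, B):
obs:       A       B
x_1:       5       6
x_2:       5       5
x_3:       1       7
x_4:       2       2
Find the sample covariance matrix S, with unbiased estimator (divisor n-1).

Step 1 — column means:
  mean(A) = (5 + 5 + 1 + 2) / 4 = 13/4 = 3.25
  mean(B) = (6 + 5 + 7 + 2) / 4 = 20/4 = 5

Step 2 — sample covariance S[i,j] = (1/(n-1)) · Σ_k (x_{k,i} - mean_i) · (x_{k,j} - mean_j), with n-1 = 3.
  S[A,A] = ((1.75)·(1.75) + (1.75)·(1.75) + (-2.25)·(-2.25) + (-1.25)·(-1.25)) / 3 = 12.75/3 = 4.25
  S[A,B] = ((1.75)·(1) + (1.75)·(0) + (-2.25)·(2) + (-1.25)·(-3)) / 3 = 1/3 = 0.3333
  S[B,B] = ((1)·(1) + (0)·(0) + (2)·(2) + (-3)·(-3)) / 3 = 14/3 = 4.6667

S is symmetric (S[j,i] = S[i,j]). Assembling:

S = [[4.25, 0.3333],
 [0.3333, 4.6667]]


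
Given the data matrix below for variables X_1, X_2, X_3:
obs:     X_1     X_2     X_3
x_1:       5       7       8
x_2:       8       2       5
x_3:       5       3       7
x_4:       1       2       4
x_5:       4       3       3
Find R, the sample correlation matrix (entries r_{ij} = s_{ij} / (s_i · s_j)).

Step 1 — column means:
  mean(X_1) = (5 + 8 + 5 + 1 + 4) / 5 = 23/5 = 4.6
  mean(X_2) = (7 + 2 + 3 + 2 + 3) / 5 = 17/5 = 3.4
  mean(X_3) = (8 + 5 + 7 + 4 + 3) / 5 = 27/5 = 5.4

Step 2 — sample variances and covariances s[i,j] = (1/(n-1)) · Σ_k (x_{k,i} - mean_i) · (x_{k,j} - mean_j), with n-1 = 4:
  s[X_1,X_1] = ((0.4)·(0.4) + (3.4)·(3.4) + (0.4)·(0.4) + (-3.6)·(-3.6) + (-0.6)·(-0.6)) / 4 = 25.2/4 = 6.3
  s[X_1,X_2] = ((0.4)·(3.6) + (3.4)·(-1.4) + (0.4)·(-0.4) + (-3.6)·(-1.4) + (-0.6)·(-0.4)) / 4 = 1.8/4 = 0.45
  s[X_1,X_3] = ((0.4)·(2.6) + (3.4)·(-0.4) + (0.4)·(1.6) + (-3.6)·(-1.4) + (-0.6)·(-2.4)) / 4 = 6.8/4 = 1.7
  s[X_2,X_2] = ((3.6)·(3.6) + (-1.4)·(-1.4) + (-0.4)·(-0.4) + (-1.4)·(-1.4) + (-0.4)·(-0.4)) / 4 = 17.2/4 = 4.3
  s[X_2,X_3] = ((3.6)·(2.6) + (-1.4)·(-0.4) + (-0.4)·(1.6) + (-1.4)·(-1.4) + (-0.4)·(-2.4)) / 4 = 12.2/4 = 3.05
  s[X_3,X_3] = ((2.6)·(2.6) + (-0.4)·(-0.4) + (1.6)·(1.6) + (-1.4)·(-1.4) + (-2.4)·(-2.4)) / 4 = 17.2/4 = 4.3
  Sample standard deviations s_i = √(s[i,i]):
  s(X_1) = √(6.3) = 2.51
  s(X_2) = √(4.3) = 2.0736
  s(X_3) = √(4.3) = 2.0736

Step 3 — r_{ij} = s_{ij} / (s_i · s_j):
  r[X_1,X_1] = 1 (diagonal).
  r[X_1,X_2] = 0.45 / (2.51 · 2.0736) = 0.45 / 5.2048 = 0.0865
  r[X_1,X_3] = 1.7 / (2.51 · 2.0736) = 1.7 / 5.2048 = 0.3266
  r[X_2,X_2] = 1 (diagonal).
  r[X_2,X_3] = 3.05 / (2.0736 · 2.0736) = 3.05 / 4.3 = 0.7093
  r[X_3,X_3] = 1 (diagonal).

R is symmetric with unit diagonal. Assembling:

R = [[1, 0.0865, 0.3266],
 [0.0865, 1, 0.7093],
 [0.3266, 0.7093, 1]]


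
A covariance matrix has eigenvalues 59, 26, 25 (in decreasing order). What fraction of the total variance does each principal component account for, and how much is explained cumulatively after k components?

Step 1 — total variance = trace(Sigma) = Σ λ_i = 59 + 26 + 25 = 110.

Step 2 — fraction explained by component i = λ_i / Σ λ:
  PC1: 59/110 = 0.5364
  PC2: 26/110 = 0.2364
  PC3: 25/110 = 0.2273

Step 3 — cumulative fraction after k components = (λ_1 + ... + λ_k) / Σ λ:
  k = 1: 59/110 = 0.5364
  k = 2: (59 + 26)/110 = 85/110 = 0.7727
  k = 3: (59 + 26 + 25)/110 = 110/110 = 1

Summary (fraction, with percent):

explained: PC1 0.5364 (53.64%), PC2 0.2364 (23.64%), PC3 0.2273 (22.73%);  cumulative: 0.5364, 0.7727, 1


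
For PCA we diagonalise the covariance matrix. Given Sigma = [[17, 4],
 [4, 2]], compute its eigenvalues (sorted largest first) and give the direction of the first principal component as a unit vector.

Step 1 — characteristic polynomial of 2×2 Sigma:
  det(Sigma - λI) = λ² - trace · λ + det = 0.
  trace = 17 + 2 = 19, det = 17·2 - (4)² = 18.
Step 2 — discriminant:
  Δ = trace² - 4·det = 361 - 72 = 289.
Step 3 — eigenvalues:
  λ = (trace ± √Δ)/2 = (19 ± 17)/2,
  λ_1 = 18,  λ_2 = 1.

Step 4 — unit eigenvector for λ_1: solve (Sigma - λ_1 I)v = 0. First row:
  (17 - 18)·v_x + (4)·v_y = 0, i.e. (-1)·v_x + (4)·v_y = 0,
  so v ∝ (b, λ_1 - a) = (4, 1) = u.
  ||u|| = √((4)² + (1)²) = √(17) ≈ 4.1231,
  v_1 = u/||u|| ≈ (0.9701, 0.2425) (||v_1|| = 1).

λ_1 = 18,  λ_2 = 1;  v_1 ≈ (0.9701, 0.2425)


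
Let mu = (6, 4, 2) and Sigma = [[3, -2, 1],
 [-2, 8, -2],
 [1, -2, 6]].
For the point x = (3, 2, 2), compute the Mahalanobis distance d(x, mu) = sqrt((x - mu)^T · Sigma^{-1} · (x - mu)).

Step 1 — centre the observation: (x - mu) = (-3, -2, 0).

Step 2 — invert Sigma (cofactor / det for 3×3, or solve directly):
  Sigma^{-1} = [[0.4074, 0.0926, -0.037],
 [0.0926, 0.1574, 0.037],
 [-0.037, 0.037, 0.1852]].

Step 3 — form the quadratic (x - mu)^T · Sigma^{-1} · (x - mu):
  Sigma^{-1} · (x - mu) = (-1.4074, -0.5926, 0.037).
  (x - mu)^T · [Sigma^{-1} · (x - mu)] = (-3)·(-1.4074) + (-2)·(-0.5926) + (0)·(0.037) = 5.4074.

Step 4 — take square root: d = √(5.4074) ≈ 2.3254.

d(x, mu) = √(5.4074) ≈ 2.3254


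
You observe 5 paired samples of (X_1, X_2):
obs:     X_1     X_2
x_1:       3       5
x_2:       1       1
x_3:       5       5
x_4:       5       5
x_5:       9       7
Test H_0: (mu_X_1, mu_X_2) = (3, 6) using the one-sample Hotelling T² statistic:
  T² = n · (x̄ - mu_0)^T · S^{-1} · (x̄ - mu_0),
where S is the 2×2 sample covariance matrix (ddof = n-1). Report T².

Step 1 — sample mean vector:
  mean(X_1) = (3 + 1 + 5 + 5 + 9) / 5 = 23/5 = 4.6
  mean(X_2) = (5 + 1 + 5 + 5 + 7) / 5 = 23/5 = 4.6
  x̄ = (4.6, 4.6),  deviation x̄ - mu_0 = (4.6, 4.6) - (3, 6) = (1.6, -1.4).

Step 2 — sample covariance matrix, S[i,j] = (1/(n-1)) · Σ_k (x_{k,i} - mean_i) · (x_{k,j} - mean_j), divisor n-1 = 4:
  S[X_1,X_1] = ((-1.6)·(-1.6) + (-3.6)·(-3.6) + (0.4)·(0.4) + (0.4)·(0.4) + (4.4)·(4.4)) / 4 = 35.2/4 = 8.8
  S[X_1,X_2] = ((-1.6)·(0.4) + (-3.6)·(-3.6) + (0.4)·(0.4) + (0.4)·(0.4) + (4.4)·(2.4)) / 4 = 23.2/4 = 5.8
  S[X_2,X_2] = ((0.4)·(0.4) + (-3.6)·(-3.6) + (0.4)·(0.4) + (0.4)·(0.4) + (2.4)·(2.4)) / 4 = 19.2/4 = 4.8
  S = [[8.8, 5.8],
 [5.8, 4.8]].

Step 3 — invert S. det(S) = 8.8·4.8 - (5.8)² = 8.6.
  S^{-1} = (1/det) · [[d, -b], [-b, a]] = [[0.5581, -0.6744],
 [-0.6744, 1.0233]].

Step 4 — quadratic form (x̄ - mu_0)^T · S^{-1} · (x̄ - mu_0):
  S^{-1} · (x̄ - mu_0) = (1.8372, -2.5116),
  (x̄ - mu_0)^T · [...] = (1.6)·(1.8372) + (-1.4)·(-2.5116) = 6.4558.

Step 5 — scale by n: T² = 5 · 6.4558 = 32.2791.

T² ≈ 32.2791


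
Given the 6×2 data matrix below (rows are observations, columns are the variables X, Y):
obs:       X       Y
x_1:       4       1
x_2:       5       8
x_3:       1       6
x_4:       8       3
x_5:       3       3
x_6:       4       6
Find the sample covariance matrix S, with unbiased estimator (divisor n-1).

Step 1 — column means:
  mean(X) = (4 + 5 + 1 + 8 + 3 + 4) / 6 = 25/6 = 4.1667
  mean(Y) = (1 + 8 + 6 + 3 + 3 + 6) / 6 = 27/6 = 4.5

Step 2 — sample covariance S[i,j] = (1/(n-1)) · Σ_k (x_{k,i} - mean_i) · (x_{k,j} - mean_j), with n-1 = 5.
  S[X,X] = ((-0.1667)·(-0.1667) + (0.8333)·(0.8333) + (-3.1667)·(-3.1667) + (3.8333)·(3.8333) + (-1.1667)·(-1.1667) + (-0.1667)·(-0.1667)) / 5 = 26.8333/5 = 5.3667
  S[X,Y] = ((-0.1667)·(-3.5) + (0.8333)·(3.5) + (-3.1667)·(1.5) + (3.8333)·(-1.5) + (-1.1667)·(-1.5) + (-0.1667)·(1.5)) / 5 = -5.5/5 = -1.1
  S[Y,Y] = ((-3.5)·(-3.5) + (3.5)·(3.5) + (1.5)·(1.5) + (-1.5)·(-1.5) + (-1.5)·(-1.5) + (1.5)·(1.5)) / 5 = 33.5/5 = 6.7

S is symmetric (S[j,i] = S[i,j]). Assembling:

S = [[5.3667, -1.1],
 [-1.1, 6.7]]


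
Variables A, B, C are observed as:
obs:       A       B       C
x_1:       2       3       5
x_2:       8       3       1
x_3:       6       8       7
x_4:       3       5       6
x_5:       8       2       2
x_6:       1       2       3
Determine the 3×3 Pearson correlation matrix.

Step 1 — column means:
  mean(A) = (2 + 8 + 6 + 3 + 8 + 1) / 6 = 28/6 = 4.6667
  mean(B) = (3 + 3 + 8 + 5 + 2 + 2) / 6 = 23/6 = 3.8333
  mean(C) = (5 + 1 + 7 + 6 + 2 + 3) / 6 = 24/6 = 4

Step 2 — sample variances and covariances s[i,j] = (1/(n-1)) · Σ_k (x_{k,i} - mean_i) · (x_{k,j} - mean_j), with n-1 = 5:
  s[A,A] = ((-2.6667)·(-2.6667) + (3.3333)·(3.3333) + (1.3333)·(1.3333) + (-1.6667)·(-1.6667) + (3.3333)·(3.3333) + (-3.6667)·(-3.6667)) / 5 = 47.3333/5 = 9.4667
  s[A,B] = ((-2.6667)·(-0.8333) + (3.3333)·(-0.8333) + (1.3333)·(4.1667) + (-1.6667)·(1.1667) + (3.3333)·(-1.8333) + (-3.6667)·(-1.8333)) / 5 = 3.6667/5 = 0.7333
  s[A,C] = ((-2.6667)·(1) + (3.3333)·(-3) + (1.3333)·(3) + (-1.6667)·(2) + (3.3333)·(-2) + (-3.6667)·(-1)) / 5 = -15/5 = -3
  s[B,B] = ((-0.8333)·(-0.8333) + (-0.8333)·(-0.8333) + (4.1667)·(4.1667) + (1.1667)·(1.1667) + (-1.8333)·(-1.8333) + (-1.8333)·(-1.8333)) / 5 = 26.8333/5 = 5.3667
  s[B,C] = ((-0.8333)·(1) + (-0.8333)·(-3) + (4.1667)·(3) + (1.1667)·(2) + (-1.8333)·(-2) + (-1.8333)·(-1)) / 5 = 22/5 = 4.4
  s[C,C] = ((1)·(1) + (-3)·(-3) + (3)·(3) + (2)·(2) + (-2)·(-2) + (-1)·(-1)) / 5 = 28/5 = 5.6
  Sample standard deviations s_i = √(s[i,i]):
  s(A) = √(9.4667) = 3.0768
  s(B) = √(5.3667) = 2.3166
  s(C) = √(5.6) = 2.3664

Step 3 — r_{ij} = s_{ij} / (s_i · s_j):
  r[A,A] = 1 (diagonal).
  r[A,B] = 0.7333 / (3.0768 · 2.3166) = 0.7333 / 7.1277 = 0.1029
  r[A,C] = -3 / (3.0768 · 2.3664) = -3 / 7.281 = -0.412
  r[B,B] = 1 (diagonal).
  r[B,C] = 4.4 / (2.3166 · 2.3664) = 4.4 / 5.4821 = 0.8026
  r[C,C] = 1 (diagonal).

R is symmetric with unit diagonal. Assembling:

R = [[1, 0.1029, -0.412],
 [0.1029, 1, 0.8026],
 [-0.412, 0.8026, 1]]


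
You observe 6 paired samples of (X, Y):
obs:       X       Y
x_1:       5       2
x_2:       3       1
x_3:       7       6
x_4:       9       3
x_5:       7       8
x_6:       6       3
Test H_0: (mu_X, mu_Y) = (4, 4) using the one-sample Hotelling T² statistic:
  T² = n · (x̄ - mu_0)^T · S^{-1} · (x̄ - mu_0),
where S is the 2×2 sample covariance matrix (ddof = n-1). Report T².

Step 1 — sample mean vector:
  mean(X) = (5 + 3 + 7 + 9 + 7 + 6) / 6 = 37/6 = 6.1667
  mean(Y) = (2 + 1 + 6 + 3 + 8 + 3) / 6 = 23/6 = 3.8333
  x̄ = (6.1667, 3.8333),  deviation x̄ - mu_0 = (6.1667, 3.8333) - (4, 4) = (2.1667, -0.1667).

Step 2 — sample covariance matrix, S[i,j] = (1/(n-1)) · Σ_k (x_{k,i} - mean_i) · (x_{k,j} - mean_j), divisor n-1 = 5:
  S[X,X] = ((-1.1667)·(-1.1667) + (-3.1667)·(-3.1667) + (0.8333)·(0.8333) + (2.8333)·(2.8333) + (0.8333)·(0.8333) + (-0.1667)·(-0.1667)) / 5 = 20.8333/5 = 4.1667
  S[X,Y] = ((-1.1667)·(-1.8333) + (-3.1667)·(-2.8333) + (0.8333)·(2.1667) + (2.8333)·(-0.8333) + (0.8333)·(4.1667) + (-0.1667)·(-0.8333)) / 5 = 14.1667/5 = 2.8333
  S[Y,Y] = ((-1.8333)·(-1.8333) + (-2.8333)·(-2.8333) + (2.1667)·(2.1667) + (-0.8333)·(-0.8333) + (4.1667)·(4.1667) + (-0.8333)·(-0.8333)) / 5 = 34.8333/5 = 6.9667
  S = [[4.1667, 2.8333],
 [2.8333, 6.9667]].

Step 3 — invert S. det(S) = 4.1667·6.9667 - (2.8333)² = 21.
  S^{-1} = (1/det) · [[d, -b], [-b, a]] = [[0.3317, -0.1349],
 [-0.1349, 0.1984]].

Step 4 — quadratic form (x̄ - mu_0)^T · S^{-1} · (x̄ - mu_0):
  S^{-1} · (x̄ - mu_0) = (0.7413, -0.3254),
  (x̄ - mu_0)^T · [...] = (2.1667)·(0.7413) + (-0.1667)·(-0.3254) = 1.6603.

Step 5 — scale by n: T² = 6 · 1.6603 = 9.9619.

T² ≈ 9.9619


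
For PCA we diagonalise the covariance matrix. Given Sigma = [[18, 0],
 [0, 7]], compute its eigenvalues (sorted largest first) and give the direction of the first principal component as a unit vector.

Step 1 — characteristic polynomial of 2×2 Sigma:
  det(Sigma - λI) = λ² - trace · λ + det = 0.
  trace = 18 + 7 = 25, det = 18·7 - (0)² = 126.
Step 2 — discriminant:
  Δ = trace² - 4·det = 625 - 504 = 121.
Step 3 — eigenvalues:
  λ = (trace ± √Δ)/2 = (25 ± 11)/2,
  λ_1 = 18,  λ_2 = 7.

Step 4 — unit eigenvector for λ_1: Sigma is diagonal, so its eigenvectors are the coordinate axes. λ_1 = 18 is the diagonal entry on the first coordinate axis, hence
  v_1 = (1, 0) (||v_1|| = 1).

λ_1 = 18,  λ_2 = 7;  v_1 ≈ (1, 0)


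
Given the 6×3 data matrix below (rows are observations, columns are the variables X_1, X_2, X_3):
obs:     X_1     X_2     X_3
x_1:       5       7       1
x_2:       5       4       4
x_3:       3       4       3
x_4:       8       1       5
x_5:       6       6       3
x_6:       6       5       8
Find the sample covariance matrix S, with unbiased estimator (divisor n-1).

Step 1 — column means:
  mean(X_1) = (5 + 5 + 3 + 8 + 6 + 6) / 6 = 33/6 = 5.5
  mean(X_2) = (7 + 4 + 4 + 1 + 6 + 5) / 6 = 27/6 = 4.5
  mean(X_3) = (1 + 4 + 3 + 5 + 3 + 8) / 6 = 24/6 = 4

Step 2 — sample covariance S[i,j] = (1/(n-1)) · Σ_k (x_{k,i} - mean_i) · (x_{k,j} - mean_j), with n-1 = 5.
  S[X_1,X_1] = ((-0.5)·(-0.5) + (-0.5)·(-0.5) + (-2.5)·(-2.5) + (2.5)·(2.5) + (0.5)·(0.5) + (0.5)·(0.5)) / 5 = 13.5/5 = 2.7
  S[X_1,X_2] = ((-0.5)·(2.5) + (-0.5)·(-0.5) + (-2.5)·(-0.5) + (2.5)·(-3.5) + (0.5)·(1.5) + (0.5)·(0.5)) / 5 = -7.5/5 = -1.5
  S[X_1,X_3] = ((-0.5)·(-3) + (-0.5)·(0) + (-2.5)·(-1) + (2.5)·(1) + (0.5)·(-1) + (0.5)·(4)) / 5 = 8/5 = 1.6
  S[X_2,X_2] = ((2.5)·(2.5) + (-0.5)·(-0.5) + (-0.5)·(-0.5) + (-3.5)·(-3.5) + (1.5)·(1.5) + (0.5)·(0.5)) / 5 = 21.5/5 = 4.3
  S[X_2,X_3] = ((2.5)·(-3) + (-0.5)·(0) + (-0.5)·(-1) + (-3.5)·(1) + (1.5)·(-1) + (0.5)·(4)) / 5 = -10/5 = -2
  S[X_3,X_3] = ((-3)·(-3) + (0)·(0) + (-1)·(-1) + (1)·(1) + (-1)·(-1) + (4)·(4)) / 5 = 28/5 = 5.6

S is symmetric (S[j,i] = S[i,j]). Assembling:

S = [[2.7, -1.5, 1.6],
 [-1.5, 4.3, -2],
 [1.6, -2, 5.6]]


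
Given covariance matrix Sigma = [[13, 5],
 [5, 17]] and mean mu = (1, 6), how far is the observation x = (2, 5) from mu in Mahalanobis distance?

Step 1 — centre the observation: (x - mu) = (1, -1).

Step 2 — invert Sigma. det(Sigma) = 13·17 - (5)² = 196.
  Sigma^{-1} = (1/det) · [[d, -b], [-b, a]] = [[0.0867, -0.0255],
 [-0.0255, 0.0663]].

Step 3 — form the quadratic (x - mu)^T · Sigma^{-1} · (x - mu):
  Sigma^{-1} · (x - mu) = (0.1122, -0.0918).
  (x - mu)^T · [Sigma^{-1} · (x - mu)] = (1)·(0.1122) + (-1)·(-0.0918) = 0.2041.

Step 4 — take square root: d = √(0.2041) ≈ 0.4518.

d(x, mu) = √(0.2041) ≈ 0.4518


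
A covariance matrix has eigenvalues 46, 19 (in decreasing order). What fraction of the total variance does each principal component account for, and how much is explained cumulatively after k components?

Step 1 — total variance = trace(Sigma) = Σ λ_i = 46 + 19 = 65.

Step 2 — fraction explained by component i = λ_i / Σ λ:
  PC1: 46/65 = 0.7077
  PC2: 19/65 = 0.2923

Step 3 — cumulative fraction after k components = (λ_1 + ... + λ_k) / Σ λ:
  k = 1: 46/65 = 0.7077
  k = 2: (46 + 19)/65 = 65/65 = 1

Summary (fraction, with percent):

explained: PC1 0.7077 (70.77%), PC2 0.2923 (29.23%);  cumulative: 0.7077, 1


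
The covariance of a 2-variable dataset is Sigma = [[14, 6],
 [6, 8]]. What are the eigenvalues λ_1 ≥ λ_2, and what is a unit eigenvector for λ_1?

Step 1 — characteristic polynomial of 2×2 Sigma:
  det(Sigma - λI) = λ² - trace · λ + det = 0.
  trace = 14 + 8 = 22, det = 14·8 - (6)² = 76.
Step 2 — discriminant:
  Δ = trace² - 4·det = 484 - 304 = 180.
Step 3 — eigenvalues:
  λ = (trace ± √Δ)/2 = (22 ± 13.4164)/2,
  λ_1 = 17.7082,  λ_2 = 4.2918.

Step 4 — unit eigenvector for λ_1: solve (Sigma - λ_1 I)v = 0. First row:
  (14 - 17.7082)·v_x + (6)·v_y = 0, i.e. (-3.7082)·v_x + (6)·v_y = 0,
  so v ∝ (b, λ_1 - a) = (6, 3.7082) = u.
  ||u|| = √((6)² + (3.7082)²) = √(49.7508) ≈ 7.0534,
  v_1 = u/||u|| ≈ (0.8507, 0.5257) (||v_1|| = 1).

λ_1 = 17.7082,  λ_2 = 4.2918;  v_1 ≈ (0.8507, 0.5257)


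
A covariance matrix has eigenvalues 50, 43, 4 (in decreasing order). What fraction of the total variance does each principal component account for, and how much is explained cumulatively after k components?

Step 1 — total variance = trace(Sigma) = Σ λ_i = 50 + 43 + 4 = 97.

Step 2 — fraction explained by component i = λ_i / Σ λ:
  PC1: 50/97 = 0.5155
  PC2: 43/97 = 0.4433
  PC3: 4/97 = 0.0412

Step 3 — cumulative fraction after k components = (λ_1 + ... + λ_k) / Σ λ:
  k = 1: 50/97 = 0.5155
  k = 2: (50 + 43)/97 = 93/97 = 0.9588
  k = 3: (50 + 43 + 4)/97 = 97/97 = 1

Summary (fraction, with percent):

explained: PC1 0.5155 (51.55%), PC2 0.4433 (44.33%), PC3 0.0412 (4.12%);  cumulative: 0.5155, 0.9588, 1


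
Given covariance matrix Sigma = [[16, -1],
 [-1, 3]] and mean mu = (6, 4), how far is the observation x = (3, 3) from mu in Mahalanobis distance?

Step 1 — centre the observation: (x - mu) = (-3, -1).

Step 2 — invert Sigma. det(Sigma) = 16·3 - (-1)² = 47.
  Sigma^{-1} = (1/det) · [[d, -b], [-b, a]] = [[0.0638, 0.0213],
 [0.0213, 0.3404]].

Step 3 — form the quadratic (x - mu)^T · Sigma^{-1} · (x - mu):
  Sigma^{-1} · (x - mu) = (-0.2128, -0.4043).
  (x - mu)^T · [Sigma^{-1} · (x - mu)] = (-3)·(-0.2128) + (-1)·(-0.4043) = 1.0426.

Step 4 — take square root: d = √(1.0426) ≈ 1.0211.

d(x, mu) = √(1.0426) ≈ 1.0211


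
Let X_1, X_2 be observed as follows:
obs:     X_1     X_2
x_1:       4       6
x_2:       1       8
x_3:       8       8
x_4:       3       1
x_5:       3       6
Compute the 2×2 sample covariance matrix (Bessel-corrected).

Step 1 — column means:
  mean(X_1) = (4 + 1 + 8 + 3 + 3) / 5 = 19/5 = 3.8
  mean(X_2) = (6 + 8 + 8 + 1 + 6) / 5 = 29/5 = 5.8

Step 2 — sample covariance S[i,j] = (1/(n-1)) · Σ_k (x_{k,i} - mean_i) · (x_{k,j} - mean_j), with n-1 = 4.
  S[X_1,X_1] = ((0.2)·(0.2) + (-2.8)·(-2.8) + (4.2)·(4.2) + (-0.8)·(-0.8) + (-0.8)·(-0.8)) / 4 = 26.8/4 = 6.7
  S[X_1,X_2] = ((0.2)·(0.2) + (-2.8)·(2.2) + (4.2)·(2.2) + (-0.8)·(-4.8) + (-0.8)·(0.2)) / 4 = 6.8/4 = 1.7
  S[X_2,X_2] = ((0.2)·(0.2) + (2.2)·(2.2) + (2.2)·(2.2) + (-4.8)·(-4.8) + (0.2)·(0.2)) / 4 = 32.8/4 = 8.2

S is symmetric (S[j,i] = S[i,j]). Assembling:

S = [[6.7, 1.7],
 [1.7, 8.2]]


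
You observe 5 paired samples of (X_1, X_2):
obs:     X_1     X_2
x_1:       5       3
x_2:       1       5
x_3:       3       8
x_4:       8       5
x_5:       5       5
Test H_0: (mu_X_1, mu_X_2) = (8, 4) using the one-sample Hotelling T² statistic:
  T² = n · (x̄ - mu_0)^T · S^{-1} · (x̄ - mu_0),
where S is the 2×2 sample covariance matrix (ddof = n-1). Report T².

Step 1 — sample mean vector:
  mean(X_1) = (5 + 1 + 3 + 8 + 5) / 5 = 22/5 = 4.4
  mean(X_2) = (3 + 5 + 8 + 5 + 5) / 5 = 26/5 = 5.2
  x̄ = (4.4, 5.2),  deviation x̄ - mu_0 = (4.4, 5.2) - (8, 4) = (-3.6, 1.2).

Step 2 — sample covariance matrix, S[i,j] = (1/(n-1)) · Σ_k (x_{k,i} - mean_i) · (x_{k,j} - mean_j), divisor n-1 = 4:
  S[X_1,X_1] = ((0.6)·(0.6) + (-3.4)·(-3.4) + (-1.4)·(-1.4) + (3.6)·(3.6) + (0.6)·(0.6)) / 4 = 27.2/4 = 6.8
  S[X_1,X_2] = ((0.6)·(-2.2) + (-3.4)·(-0.2) + (-1.4)·(2.8) + (3.6)·(-0.2) + (0.6)·(-0.2)) / 4 = -5.4/4 = -1.35
  S[X_2,X_2] = ((-2.2)·(-2.2) + (-0.2)·(-0.2) + (2.8)·(2.8) + (-0.2)·(-0.2) + (-0.2)·(-0.2)) / 4 = 12.8/4 = 3.2
  S = [[6.8, -1.35],
 [-1.35, 3.2]].

Step 3 — invert S. det(S) = 6.8·3.2 - (-1.35)² = 19.9375.
  S^{-1} = (1/det) · [[d, -b], [-b, a]] = [[0.1605, 0.0677],
 [0.0677, 0.3411]].

Step 4 — quadratic form (x̄ - mu_0)^T · S^{-1} · (x̄ - mu_0):
  S^{-1} · (x̄ - mu_0) = (-0.4966, 0.1655),
  (x̄ - mu_0)^T · [...] = (-3.6)·(-0.4966) + (1.2)·(0.1655) = 1.9862.

Step 5 — scale by n: T² = 5 · 1.9862 = 9.931.

T² ≈ 9.931


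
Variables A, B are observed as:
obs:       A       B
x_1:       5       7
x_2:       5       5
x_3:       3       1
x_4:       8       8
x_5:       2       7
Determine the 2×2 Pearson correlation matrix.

Step 1 — column means:
  mean(A) = (5 + 5 + 3 + 8 + 2) / 5 = 23/5 = 4.6
  mean(B) = (7 + 5 + 1 + 8 + 7) / 5 = 28/5 = 5.6

Step 2 — sample variances and covariances s[i,j] = (1/(n-1)) · Σ_k (x_{k,i} - mean_i) · (x_{k,j} - mean_j), with n-1 = 4:
  s[A,A] = ((0.4)·(0.4) + (0.4)·(0.4) + (-1.6)·(-1.6) + (3.4)·(3.4) + (-2.6)·(-2.6)) / 4 = 21.2/4 = 5.3
  s[A,B] = ((0.4)·(1.4) + (0.4)·(-0.6) + (-1.6)·(-4.6) + (3.4)·(2.4) + (-2.6)·(1.4)) / 4 = 12.2/4 = 3.05
  s[B,B] = ((1.4)·(1.4) + (-0.6)·(-0.6) + (-4.6)·(-4.6) + (2.4)·(2.4) + (1.4)·(1.4)) / 4 = 31.2/4 = 7.8
  Sample standard deviations s_i = √(s[i,i]):
  s(A) = √(5.3) = 2.3022
  s(B) = √(7.8) = 2.7928

Step 3 — r_{ij} = s_{ij} / (s_i · s_j):
  r[A,A] = 1 (diagonal).
  r[A,B] = 3.05 / (2.3022 · 2.7928) = 3.05 / 6.4296 = 0.4744
  r[B,B] = 1 (diagonal).

R is symmetric with unit diagonal. Assembling:

R = [[1, 0.4744],
 [0.4744, 1]]


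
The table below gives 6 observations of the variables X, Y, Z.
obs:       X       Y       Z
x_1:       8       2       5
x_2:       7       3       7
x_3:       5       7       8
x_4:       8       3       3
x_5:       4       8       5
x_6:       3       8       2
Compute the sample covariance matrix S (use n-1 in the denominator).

Step 1 — column means:
  mean(X) = (8 + 7 + 5 + 8 + 4 + 3) / 6 = 35/6 = 5.8333
  mean(Y) = (2 + 3 + 7 + 3 + 8 + 8) / 6 = 31/6 = 5.1667
  mean(Z) = (5 + 7 + 8 + 3 + 5 + 2) / 6 = 30/6 = 5

Step 2 — sample covariance S[i,j] = (1/(n-1)) · Σ_k (x_{k,i} - mean_i) · (x_{k,j} - mean_j), with n-1 = 5.
  S[X,X] = ((2.1667)·(2.1667) + (1.1667)·(1.1667) + (-0.8333)·(-0.8333) + (2.1667)·(2.1667) + (-1.8333)·(-1.8333) + (-2.8333)·(-2.8333)) / 5 = 22.8333/5 = 4.5667
  S[X,Y] = ((2.1667)·(-3.1667) + (1.1667)·(-2.1667) + (-0.8333)·(1.8333) + (2.1667)·(-2.1667) + (-1.8333)·(2.8333) + (-2.8333)·(2.8333)) / 5 = -28.8333/5 = -5.7667
  S[X,Z] = ((2.1667)·(0) + (1.1667)·(2) + (-0.8333)·(3) + (2.1667)·(-2) + (-1.8333)·(0) + (-2.8333)·(-3)) / 5 = 4/5 = 0.8
  S[Y,Y] = ((-3.1667)·(-3.1667) + (-2.1667)·(-2.1667) + (1.8333)·(1.8333) + (-2.1667)·(-2.1667) + (2.8333)·(2.8333) + (2.8333)·(2.8333)) / 5 = 38.8333/5 = 7.7667
  S[Y,Z] = ((-3.1667)·(0) + (-2.1667)·(2) + (1.8333)·(3) + (-2.1667)·(-2) + (2.8333)·(0) + (2.8333)·(-3)) / 5 = -3/5 = -0.6
  S[Z,Z] = ((0)·(0) + (2)·(2) + (3)·(3) + (-2)·(-2) + (0)·(0) + (-3)·(-3)) / 5 = 26/5 = 5.2

S is symmetric (S[j,i] = S[i,j]). Assembling:

S = [[4.5667, -5.7667, 0.8],
 [-5.7667, 7.7667, -0.6],
 [0.8, -0.6, 5.2]]


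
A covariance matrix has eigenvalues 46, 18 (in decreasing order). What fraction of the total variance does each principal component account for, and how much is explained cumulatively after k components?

Step 1 — total variance = trace(Sigma) = Σ λ_i = 46 + 18 = 64.

Step 2 — fraction explained by component i = λ_i / Σ λ:
  PC1: 46/64 = 0.7188
  PC2: 18/64 = 0.2812

Step 3 — cumulative fraction after k components = (λ_1 + ... + λ_k) / Σ λ:
  k = 1: 46/64 = 0.7188
  k = 2: (46 + 18)/64 = 64/64 = 1

Summary (fraction, with percent):

explained: PC1 0.7188 (71.88%), PC2 0.2812 (28.12%);  cumulative: 0.7188, 1


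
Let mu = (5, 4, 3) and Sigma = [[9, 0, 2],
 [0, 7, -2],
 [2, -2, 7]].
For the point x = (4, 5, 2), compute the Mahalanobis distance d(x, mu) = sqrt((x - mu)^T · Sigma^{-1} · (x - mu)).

Step 1 — centre the observation: (x - mu) = (-1, 1, -1).

Step 2 — invert Sigma (cofactor / det for 3×3, or solve directly):
  Sigma^{-1} = [[0.1194, -0.0106, -0.0371],
 [-0.0106, 0.1565, 0.0477],
 [-0.0371, 0.0477, 0.1671]].

Step 3 — form the quadratic (x - mu)^T · Sigma^{-1} · (x - mu):
  Sigma^{-1} · (x - mu) = (-0.0928, 0.1194, -0.0822).
  (x - mu)^T · [Sigma^{-1} · (x - mu)] = (-1)·(-0.0928) + (1)·(0.1194) + (-1)·(-0.0822) = 0.2944.

Step 4 — take square root: d = √(0.2944) ≈ 0.5426.

d(x, mu) = √(0.2944) ≈ 0.5426


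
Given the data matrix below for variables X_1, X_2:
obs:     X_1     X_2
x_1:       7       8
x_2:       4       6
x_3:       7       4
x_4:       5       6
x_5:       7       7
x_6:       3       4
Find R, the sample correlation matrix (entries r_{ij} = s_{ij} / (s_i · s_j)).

Step 1 — column means:
  mean(X_1) = (7 + 4 + 7 + 5 + 7 + 3) / 6 = 33/6 = 5.5
  mean(X_2) = (8 + 6 + 4 + 6 + 7 + 4) / 6 = 35/6 = 5.8333

Step 2 — sample variances and covariances s[i,j] = (1/(n-1)) · Σ_k (x_{k,i} - mean_i) · (x_{k,j} - mean_j), with n-1 = 5:
  s[X_1,X_1] = ((1.5)·(1.5) + (-1.5)·(-1.5) + (1.5)·(1.5) + (-0.5)·(-0.5) + (1.5)·(1.5) + (-2.5)·(-2.5)) / 5 = 15.5/5 = 3.1
  s[X_1,X_2] = ((1.5)·(2.1667) + (-1.5)·(0.1667) + (1.5)·(-1.8333) + (-0.5)·(0.1667) + (1.5)·(1.1667) + (-2.5)·(-1.8333)) / 5 = 6.5/5 = 1.3
  s[X_2,X_2] = ((2.1667)·(2.1667) + (0.1667)·(0.1667) + (-1.8333)·(-1.8333) + (0.1667)·(0.1667) + (1.1667)·(1.1667) + (-1.8333)·(-1.8333)) / 5 = 12.8333/5 = 2.5667
  Sample standard deviations s_i = √(s[i,i]):
  s(X_1) = √(3.1) = 1.7607
  s(X_2) = √(2.5667) = 1.6021

Step 3 — r_{ij} = s_{ij} / (s_i · s_j):
  r[X_1,X_1] = 1 (diagonal).
  r[X_1,X_2] = 1.3 / (1.7607 · 1.6021) = 1.3 / 2.8208 = 0.4609
  r[X_2,X_2] = 1 (diagonal).

R is symmetric with unit diagonal. Assembling:

R = [[1, 0.4609],
 [0.4609, 1]]


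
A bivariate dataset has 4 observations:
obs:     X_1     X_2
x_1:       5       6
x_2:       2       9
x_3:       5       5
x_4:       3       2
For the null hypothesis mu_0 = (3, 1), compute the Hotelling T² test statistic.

Step 1 — sample mean vector:
  mean(X_1) = (5 + 2 + 5 + 3) / 4 = 15/4 = 3.75
  mean(X_2) = (6 + 9 + 5 + 2) / 4 = 22/4 = 5.5
  x̄ = (3.75, 5.5),  deviation x̄ - mu_0 = (3.75, 5.5) - (3, 1) = (0.75, 4.5).

Step 2 — sample covariance matrix, S[i,j] = (1/(n-1)) · Σ_k (x_{k,i} - mean_i) · (x_{k,j} - mean_j), divisor n-1 = 3:
  S[X_1,X_1] = ((1.25)·(1.25) + (-1.75)·(-1.75) + (1.25)·(1.25) + (-0.75)·(-0.75)) / 3 = 6.75/3 = 2.25
  S[X_1,X_2] = ((1.25)·(0.5) + (-1.75)·(3.5) + (1.25)·(-0.5) + (-0.75)·(-3.5)) / 3 = -3.5/3 = -1.1667
  S[X_2,X_2] = ((0.5)·(0.5) + (3.5)·(3.5) + (-0.5)·(-0.5) + (-3.5)·(-3.5)) / 3 = 25/3 = 8.3333
  S = [[2.25, -1.1667],
 [-1.1667, 8.3333]].

Step 3 — invert S. det(S) = 2.25·8.3333 - (-1.1667)² = 17.3889.
  S^{-1} = (1/det) · [[d, -b], [-b, a]] = [[0.4792, 0.0671],
 [0.0671, 0.1294]].

Step 4 — quadratic form (x̄ - mu_0)^T · S^{-1} · (x̄ - mu_0):
  S^{-1} · (x̄ - mu_0) = (0.6613, 0.6326),
  (x̄ - mu_0)^T · [...] = (0.75)·(0.6613) + (4.5)·(0.6326) = 3.3427.

Step 5 — scale by n: T² = 4 · 3.3427 = 13.3706.

T² ≈ 13.3706


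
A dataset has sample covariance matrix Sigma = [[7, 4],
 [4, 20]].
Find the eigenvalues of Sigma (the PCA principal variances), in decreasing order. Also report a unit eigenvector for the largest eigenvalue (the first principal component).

Step 1 — characteristic polynomial of 2×2 Sigma:
  det(Sigma - λI) = λ² - trace · λ + det = 0.
  trace = 7 + 20 = 27, det = 7·20 - (4)² = 124.
Step 2 — discriminant:
  Δ = trace² - 4·det = 729 - 496 = 233.
Step 3 — eigenvalues:
  λ = (trace ± √Δ)/2 = (27 ± 15.2643)/2,
  λ_1 = 21.1322,  λ_2 = 5.8678.

Step 4 — unit eigenvector for λ_1: solve (Sigma - λ_1 I)v = 0. First row:
  (7 - 21.1322)·v_x + (4)·v_y = 0, i.e. (-14.1322)·v_x + (4)·v_y = 0,
  so v ∝ (b, λ_1 - a) = (4, 14.1322) = u.
  ||u|| = √((4)² + (14.1322)²) = √(215.7182) ≈ 14.6873,
  v_1 = u/||u|| ≈ (0.2723, 0.9622) (||v_1|| = 1).

λ_1 = 21.1322,  λ_2 = 5.8678;  v_1 ≈ (0.2723, 0.9622)


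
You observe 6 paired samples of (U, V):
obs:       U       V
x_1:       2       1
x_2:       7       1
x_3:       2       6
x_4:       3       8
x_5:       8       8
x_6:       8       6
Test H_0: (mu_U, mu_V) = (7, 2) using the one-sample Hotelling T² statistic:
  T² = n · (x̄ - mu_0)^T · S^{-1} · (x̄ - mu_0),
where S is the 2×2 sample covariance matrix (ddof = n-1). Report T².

Step 1 — sample mean vector:
  mean(U) = (2 + 7 + 2 + 3 + 8 + 8) / 6 = 30/6 = 5
  mean(V) = (1 + 1 + 6 + 8 + 8 + 6) / 6 = 30/6 = 5
  x̄ = (5, 5),  deviation x̄ - mu_0 = (5, 5) - (7, 2) = (-2, 3).

Step 2 — sample covariance matrix, S[i,j] = (1/(n-1)) · Σ_k (x_{k,i} - mean_i) · (x_{k,j} - mean_j), divisor n-1 = 5:
  S[U,U] = ((-3)·(-3) + (2)·(2) + (-3)·(-3) + (-2)·(-2) + (3)·(3) + (3)·(3)) / 5 = 44/5 = 8.8
  S[U,V] = ((-3)·(-4) + (2)·(-4) + (-3)·(1) + (-2)·(3) + (3)·(3) + (3)·(1)) / 5 = 7/5 = 1.4
  S[V,V] = ((-4)·(-4) + (-4)·(-4) + (1)·(1) + (3)·(3) + (3)·(3) + (1)·(1)) / 5 = 52/5 = 10.4
  S = [[8.8, 1.4],
 [1.4, 10.4]].

Step 3 — invert S. det(S) = 8.8·10.4 - (1.4)² = 89.56.
  S^{-1} = (1/det) · [[d, -b], [-b, a]] = [[0.1161, -0.0156],
 [-0.0156, 0.0983]].

Step 4 — quadratic form (x̄ - mu_0)^T · S^{-1} · (x̄ - mu_0):
  S^{-1} · (x̄ - mu_0) = (-0.2791, 0.326),
  (x̄ - mu_0)^T · [...] = (-2)·(-0.2791) + (3)·(0.326) = 1.5364.

Step 5 — scale by n: T² = 6 · 1.5364 = 9.2184.

T² ≈ 9.2184


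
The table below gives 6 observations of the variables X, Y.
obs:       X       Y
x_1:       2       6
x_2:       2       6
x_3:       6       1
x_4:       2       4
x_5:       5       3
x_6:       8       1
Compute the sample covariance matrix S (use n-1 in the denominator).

Step 1 — column means:
  mean(X) = (2 + 2 + 6 + 2 + 5 + 8) / 6 = 25/6 = 4.1667
  mean(Y) = (6 + 6 + 1 + 4 + 3 + 1) / 6 = 21/6 = 3.5

Step 2 — sample covariance S[i,j] = (1/(n-1)) · Σ_k (x_{k,i} - mean_i) · (x_{k,j} - mean_j), with n-1 = 5.
  S[X,X] = ((-2.1667)·(-2.1667) + (-2.1667)·(-2.1667) + (1.8333)·(1.8333) + (-2.1667)·(-2.1667) + (0.8333)·(0.8333) + (3.8333)·(3.8333)) / 5 = 32.8333/5 = 6.5667
  S[X,Y] = ((-2.1667)·(2.5) + (-2.1667)·(2.5) + (1.8333)·(-2.5) + (-2.1667)·(0.5) + (0.8333)·(-0.5) + (3.8333)·(-2.5)) / 5 = -26.5/5 = -5.3
  S[Y,Y] = ((2.5)·(2.5) + (2.5)·(2.5) + (-2.5)·(-2.5) + (0.5)·(0.5) + (-0.5)·(-0.5) + (-2.5)·(-2.5)) / 5 = 25.5/5 = 5.1

S is symmetric (S[j,i] = S[i,j]). Assembling:

S = [[6.5667, -5.3],
 [-5.3, 5.1]]


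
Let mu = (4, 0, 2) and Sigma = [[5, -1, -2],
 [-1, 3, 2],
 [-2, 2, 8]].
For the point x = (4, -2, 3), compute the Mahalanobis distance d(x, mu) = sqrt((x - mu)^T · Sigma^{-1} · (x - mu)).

Step 1 — centre the observation: (x - mu) = (0, -2, 1).

Step 2 — invert Sigma (cofactor / det for 3×3, or solve directly):
  Sigma^{-1} = [[0.2273, 0.0455, 0.0455],
 [0.0455, 0.4091, -0.0909],
 [0.0455, -0.0909, 0.1591]].

Step 3 — form the quadratic (x - mu)^T · Sigma^{-1} · (x - mu):
  Sigma^{-1} · (x - mu) = (-0.0455, -0.9091, 0.3409).
  (x - mu)^T · [Sigma^{-1} · (x - mu)] = (0)·(-0.0455) + (-2)·(-0.9091) + (1)·(0.3409) = 2.1591.

Step 4 — take square root: d = √(2.1591) ≈ 1.4694.

d(x, mu) = √(2.1591) ≈ 1.4694


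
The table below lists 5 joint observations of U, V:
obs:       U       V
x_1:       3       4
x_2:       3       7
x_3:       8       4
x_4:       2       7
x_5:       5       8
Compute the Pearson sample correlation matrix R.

Step 1 — column means:
  mean(U) = (3 + 3 + 8 + 2 + 5) / 5 = 21/5 = 4.2
  mean(V) = (4 + 7 + 4 + 7 + 8) / 5 = 30/5 = 6

Step 2 — sample variances and covariances s[i,j] = (1/(n-1)) · Σ_k (x_{k,i} - mean_i) · (x_{k,j} - mean_j), with n-1 = 4:
  s[U,U] = ((-1.2)·(-1.2) + (-1.2)·(-1.2) + (3.8)·(3.8) + (-2.2)·(-2.2) + (0.8)·(0.8)) / 4 = 22.8/4 = 5.7
  s[U,V] = ((-1.2)·(-2) + (-1.2)·(1) + (3.8)·(-2) + (-2.2)·(1) + (0.8)·(2)) / 4 = -7/4 = -1.75
  s[V,V] = ((-2)·(-2) + (1)·(1) + (-2)·(-2) + (1)·(1) + (2)·(2)) / 4 = 14/4 = 3.5
  Sample standard deviations s_i = √(s[i,i]):
  s(U) = √(5.7) = 2.3875
  s(V) = √(3.5) = 1.8708

Step 3 — r_{ij} = s_{ij} / (s_i · s_j):
  r[U,U] = 1 (diagonal).
  r[U,V] = -1.75 / (2.3875 · 1.8708) = -1.75 / 4.4665 = -0.3918
  r[V,V] = 1 (diagonal).

R is symmetric with unit diagonal. Assembling:

R = [[1, -0.3918],
 [-0.3918, 1]]


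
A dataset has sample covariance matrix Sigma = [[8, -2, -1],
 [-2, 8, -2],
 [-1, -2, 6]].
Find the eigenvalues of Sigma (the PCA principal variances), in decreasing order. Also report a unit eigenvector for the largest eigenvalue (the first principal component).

Step 1 — characteristic polynomial p(λ) = det(λI - Sigma) = λ³ - tr·λ² + c_1·λ - det, where tr = trace, c_1 = sum of the principal 2×2 minors, det = det(Sigma):
  tr = 8 + 8 + 6 = 22,
  c_1 = (8·8 - (-2)²) + (8·6 - (-1)²) + (8·6 - (-2)²) = 60 + 47 + 44 = 151,
  det = 8·(8·6 - (-2)²) - (-2)·((-2)·6 - (-2)·(-1)) + (-1)·((-2)·(-2) - 8·(-1)) = 8·(44) - (-2)·(-14) + (-1)·(12) = 312.
  So p(λ) = λ³ - 22λ² + 151λ - 312.
Step 2 — look for an integer root (rational root theorem: any rational root is an integer divisor of 312). Testing λ = 8:
  p(8) = 512 - 1408 + 1208 - 312 = 0  ✓
  Dividing out (λ - 8): p(λ) = (λ - 8)(λ² - 14λ + 39).
Step 3 — remaining eigenvalues from the quadratic λ² - 14λ + 39 = 0:
  Δ = 14² - 4·39 = 196 - 156 = 40,  λ = (14 ± √40)/2 = (14 ± 6.3246)/2 ≈ 10.1623 or 3.8377.
  Sorted: λ_1 = 10.1623,  λ_2 = 8,  λ_3 = 3.8377  (check: sum = 22 = tr ✓).

Step 4 — unit eigenvector for λ_1 ≈ 10.1623: v spans the null space of (Sigma - λ_1 I), whose rows are
  r_1 = (-2.1623, -2, -1),  r_2 = (-2, -2.1623, -2),  r_3 = (-1, -2, -4.1623).
  v is orthogonal to every row, so take v ∝ r_1 × r_2 = ((-2)·(-2) - (-1)·(-2.1623), (-1)·(-2) - (-2.1623)·(-2), (-2.1623)·(-2.1623) - (-2)·(-2)) ≈ (1.8377, -2.3246, 0.6754).
  Let u = (1.8377, -2.3246, 0.6754).
  ||u|| = √((1.8377)² + (-2.3246)² + (0.6754)²) = √(9.237) ≈ 3.0392,  v_1 = u/||u|| ≈ (0.6047, -0.7648, 0.2222) (||v_1|| = 1).

λ_1 = 10.1623,  λ_2 = 8,  λ_3 = 3.8377;  v_1 ≈ (0.6047, -0.7648, 0.2222)


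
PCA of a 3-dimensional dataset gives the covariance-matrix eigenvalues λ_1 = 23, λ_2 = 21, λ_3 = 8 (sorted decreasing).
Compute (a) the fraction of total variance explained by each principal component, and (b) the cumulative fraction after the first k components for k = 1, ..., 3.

Step 1 — total variance = trace(Sigma) = Σ λ_i = 23 + 21 + 8 = 52.

Step 2 — fraction explained by component i = λ_i / Σ λ:
  PC1: 23/52 = 0.4423
  PC2: 21/52 = 0.4038
  PC3: 8/52 = 0.1538

Step 3 — cumulative fraction after k components = (λ_1 + ... + λ_k) / Σ λ:
  k = 1: 23/52 = 0.4423
  k = 2: (23 + 21)/52 = 44/52 = 0.8462
  k = 3: (23 + 21 + 8)/52 = 52/52 = 1

Summary (fraction, with percent):

explained: PC1 0.4423 (44.23%), PC2 0.4038 (40.38%), PC3 0.1538 (15.38%);  cumulative: 0.4423, 0.8462, 1


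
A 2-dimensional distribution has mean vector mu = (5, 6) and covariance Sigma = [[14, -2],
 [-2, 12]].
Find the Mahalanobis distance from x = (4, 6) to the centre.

Step 1 — centre the observation: (x - mu) = (-1, 0).

Step 2 — invert Sigma. det(Sigma) = 14·12 - (-2)² = 164.
  Sigma^{-1} = (1/det) · [[d, -b], [-b, a]] = [[0.0732, 0.0122],
 [0.0122, 0.0854]].

Step 3 — form the quadratic (x - mu)^T · Sigma^{-1} · (x - mu):
  Sigma^{-1} · (x - mu) = (-0.0732, -0.0122).
  (x - mu)^T · [Sigma^{-1} · (x - mu)] = (-1)·(-0.0732) + (0)·(-0.0122) = 0.0732.

Step 4 — take square root: d = √(0.0732) ≈ 0.2705.

d(x, mu) = √(0.0732) ≈ 0.2705
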